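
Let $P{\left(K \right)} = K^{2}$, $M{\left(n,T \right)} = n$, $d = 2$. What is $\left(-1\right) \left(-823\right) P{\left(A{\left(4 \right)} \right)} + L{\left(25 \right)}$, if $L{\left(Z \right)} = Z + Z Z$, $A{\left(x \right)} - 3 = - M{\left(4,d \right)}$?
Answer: $1473$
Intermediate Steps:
$A{\left(x \right)} = -1$ ($A{\left(x \right)} = 3 - 4 = -1$)
$L{\left(Z \right)} = Z + Z^{2}$
$\left(-1\right) \left(-823\right) P{\left(A{\left(4 \right)} \right)} + L{\left(25 \right)} = \left(-1\right) \left(-823\right) \left(-1\right)^{2} + 25 \left(1 + 25\right) = 823 \cdot 1 + 25 \cdot 26 = 823 + 650 = 1473$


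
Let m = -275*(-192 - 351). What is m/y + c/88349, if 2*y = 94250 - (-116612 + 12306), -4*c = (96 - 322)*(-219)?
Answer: 5982149046/4385556011 ≈ 1.3641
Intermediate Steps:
m = 149325 (m = -275*(-543) = 149325)
c = -24747/2 (c = -(96 - 322)*(-219)/4 = -(-113)*(-219)/2 = -¼*49494 = -24747/2 ≈ -12374.)
y = 99278 (y = (94250 - (-116612 + 12306))/2 = (94250 - 1*(-104306))/2 = (94250 + 104306)/2 = (½)*198556 = 99278)
m/y + c/88349 = 149325/99278 - 24747/2/88349 = 149325*(1/99278) - 24747/2*1/88349 = 149325/99278 - 24747/176698 = 5982149046/4385556011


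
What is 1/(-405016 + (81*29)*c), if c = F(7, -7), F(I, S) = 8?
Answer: -1/386224 ≈ -2.5892e-6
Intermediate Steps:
c = 8
1/(-405016 + (81*29)*c) = 1/(-405016 + (81*29)*8) = 1/(-405016 + 2349*8) = 1/(-405016 + 18792) = 1/(-386224) = -1/386224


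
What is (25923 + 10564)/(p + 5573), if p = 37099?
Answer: 36487/42672 ≈ 0.85506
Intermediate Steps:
(25923 + 10564)/(p + 5573) = (25923 + 10564)/(37099 + 5573) = 36487/42672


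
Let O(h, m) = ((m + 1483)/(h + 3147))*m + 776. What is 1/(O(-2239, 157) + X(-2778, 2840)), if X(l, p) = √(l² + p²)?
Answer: -27299247/377712698576 + 51529*√3945721/377712698576 ≈ 0.00019871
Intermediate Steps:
O(h, m) = 776 + m*(1483 + m)/(3147 + h) (O(h, m) = ((1483 + m)/(3147 + h))*m + 776 = m*(1483 + m)/(3147 + h) + 776 = 776 + m*(1483 + m)/(3147 + h))
1/(O(-2239, 157) + X(-2778, 2840)) = 1/((2442072 + 157² + 776*(-2239) + 1483*157)/(3147 - 2239) + √((-2778)² + 2840²)) = 1/((2442072 + 24649 - 1737464 + 232831)/908 + √(7717284 + 8065600)) = 1/((1/908)*962088 + √15782884) = 1/(240522/227 + 2*√3945721)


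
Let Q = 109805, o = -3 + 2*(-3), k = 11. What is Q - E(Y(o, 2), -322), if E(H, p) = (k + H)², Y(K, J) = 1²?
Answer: 109661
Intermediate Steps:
o = -9 (o = -3 - 6 = -9)
Y(K, J) = 1
E(H, p) = (11 + H)²
Q - E(Y(o, 2), -322) = 109805 - (11 + 1)² = 109805 - 1*12² = 109805 - 1*144 = 109805 - 144 = 109661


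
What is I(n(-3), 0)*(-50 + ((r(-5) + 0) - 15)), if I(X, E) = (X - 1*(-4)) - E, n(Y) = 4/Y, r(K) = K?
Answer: -560/3 ≈ -186.67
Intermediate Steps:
I(X, E) = 4 + X - E (I(X, E) = (X + 4) - E = (4 + X) - E = 4 + X - E)
I(n(-3), 0)*(-50 + ((r(-5) + 0) - 15)) = (4 + 4/(-3) - 1*0)*(-50 + ((-5 + 0) - 15)) = (4 + 4*(-⅓) + 0)*(-50 + (-5 - 15)) = (4 - 4/3 + 0)*(-50 - 20) = (8/3)*(-70) = -560/3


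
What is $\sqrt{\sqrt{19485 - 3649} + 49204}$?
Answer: $\sqrt{49204 + 2 \sqrt{3959}} \approx 222.1$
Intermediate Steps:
$\sqrt{\sqrt{19485 - 3649} + 49204} = \sqrt{\sqrt{15836} + 49204} = \sqrt{2 \sqrt{3959} + 49204} = \sqrt{49204 + 2 \sqrt{3959}}$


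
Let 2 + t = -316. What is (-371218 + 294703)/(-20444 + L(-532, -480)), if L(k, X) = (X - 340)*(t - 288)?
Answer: -76515/476476 ≈ -0.16059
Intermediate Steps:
t = -318 (t = -2 - 316 = -318)
L(k, X) = 206040 - 606*X (L(k, X) = (X - 340)*(-318 - 288) = (-340 + X)*(-606) = 206040 - 606*X)
(-371218 + 294703)/(-20444 + L(-532, -480)) = (-371218 + 294703)/(-20444 + (206040 - 606*(-480))) = -76515/(-20444 + (206040 + 290880)) = -76515/(-20444 + 496920) = -76515/476476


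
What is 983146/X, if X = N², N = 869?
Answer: 983146/755161 ≈ 1.3019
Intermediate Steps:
X = 755161 (X = 869² = 755161)
983146/X = 983146/755161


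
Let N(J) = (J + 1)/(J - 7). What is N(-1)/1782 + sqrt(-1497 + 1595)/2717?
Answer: 7*sqrt(2)/2717 ≈ 0.0036435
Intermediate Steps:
N(J) = (1 + J)/(-7 + J)
N(-1)/1782 + sqrt(-1497 + 1595)/2717 = ((1 - 1)/(-7 - 1))/1782 + sqrt(-1497 + 1595)/2717 = (0/(-8))*(1/1782) + sqrt(98)*(1/2717) = -1/8*0*(1/1782) + (7*sqrt(2))*(1/2717) = 0*(1/1782) + 7*sqrt(2)/2717 = 0 + 7*sqrt(2)/2717 = 7*sqrt(2)/2717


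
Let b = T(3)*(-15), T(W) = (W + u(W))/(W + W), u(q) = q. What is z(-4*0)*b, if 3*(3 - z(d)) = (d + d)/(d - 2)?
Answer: -45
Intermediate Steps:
T(W) = 1 (T(W) = (W + W)/(W + W) = (2*W)/((2*W)) = (2*W)*(1/(2*W)) = 1)
z(d) = 3 - 2*d/(3*(-2 + d)) (z(d) = 3 - (d + d)/(3*(d - 2)) = 3 - 2*d/(3*(-2 + d)))
b = -15 (b = 1*(-15) = -15)
z(-4*0)*b = ((-18 + 7*(-4*0))/(3*(-2 - 4*0)))*(-15) = ((-18 + 7*0)/(3*(-2 + 0)))*(-15) = ((⅓)*(-18 + 0)/(-2))*(-15) = ((⅓)*(-½)*(-18))*(-15) = 3*(-15) = -45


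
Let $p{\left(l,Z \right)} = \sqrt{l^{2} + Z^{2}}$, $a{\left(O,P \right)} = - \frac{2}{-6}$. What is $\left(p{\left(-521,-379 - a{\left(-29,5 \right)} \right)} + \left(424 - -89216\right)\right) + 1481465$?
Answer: $1571105 + \frac{\sqrt{3738013}}{3} \approx 1.5718 \cdot 10^{6}$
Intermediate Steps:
$a{\left(O,P \right)} = \frac{1}{3}$ ($a{\left(O,P \right)} = \left(-2\right) \left(- \frac{1}{6}\right) = \frac{1}{3}$)
$p{\left(l,Z \right)} = \sqrt{Z^{2} + l^{2}}$
$\left(p{\left(-521,-379 - a{\left(-29,5 \right)} \right)} + \left(424 - -89216\right)\right) + 1481465 = \left(\sqrt{\left(-379 - \frac{1}{3}\right)^{2} + \left(-521\right)^{2}} + \left(424 - -89216\right)\right) + 1481465 = \left(\sqrt{\left(-379 - \frac{1}{3}\right)^{2} + 271441} + \left(424 + 89216\right)\right) + 1481465 = \left(\sqrt{\left(- \frac{1138}{3}\right)^{2} + 271441} + 89640\right) + 1481465 = \left(\sqrt{\frac{1295044}{9} + 271441} + 89640\right) + 1481465 = \left(\sqrt{\frac{3738013}{9}} + 89640\right) + 1481465 = \left(\frac{\sqrt{3738013}}{3} + 89640\right) + 1481465 = \left(89640 + \frac{\sqrt{3738013}}{3}\right) + 1481465 = 1571105 + \frac{\sqrt{3738013}}{3}$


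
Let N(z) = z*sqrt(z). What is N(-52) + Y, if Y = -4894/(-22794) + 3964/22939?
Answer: 3493429/9015027 - 104*I*sqrt(13) ≈ 0.38751 - 374.98*I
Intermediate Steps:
N(z) = z**(3/2)
Y = 3493429/9015027 (Y = -4894*(-1/22794) + 3964*(1/22939) = 2447/11397 + 3964/22939 = 3493429/9015027 ≈ 0.38751)
N(-52) + Y = (-52)**(3/2) + 3493429/9015027 = -104*I*sqrt(13) + 3493429/9015027 = 3493429/9015027 - 104*I*sqrt(13)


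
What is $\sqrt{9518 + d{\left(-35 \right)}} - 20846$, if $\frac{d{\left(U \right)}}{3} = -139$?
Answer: $-20846 + \sqrt{9101} \approx -20751.0$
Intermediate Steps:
$d{\left(U \right)} = -417$ ($d{\left(U \right)} = 3 \left(-139\right) = -417$)
$\sqrt{9518 + d{\left(-35 \right)}} - 20846 = \sqrt{9518 - 417} - 20846 = \sqrt{9101} - 20846 = -20846 + \sqrt{9101}$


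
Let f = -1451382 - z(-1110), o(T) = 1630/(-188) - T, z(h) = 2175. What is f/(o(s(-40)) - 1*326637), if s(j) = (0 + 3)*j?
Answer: 136634358/30693413 ≈ 4.4516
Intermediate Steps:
s(j) = 3*j
o(T) = -815/94 - T (o(T) = 1630*(-1/188) - T = -815/94 - T)
f = -1453557 (f = -1451382 - 1*2175 = -1451382 - 2175 = -1453557)
f/(o(s(-40)) - 1*326637) = -1453557/((-815/94 - 3*(-40)) - 1*326637) = -1453557/((-815/94 - 1*(-120)) - 326637) = -1453557/((-815/94 + 120) - 326637) = -1453557/(10465/94 - 326637) = -1453557/(-30693413/94) = -1453557*(-94/30693413) = 136634358/30693413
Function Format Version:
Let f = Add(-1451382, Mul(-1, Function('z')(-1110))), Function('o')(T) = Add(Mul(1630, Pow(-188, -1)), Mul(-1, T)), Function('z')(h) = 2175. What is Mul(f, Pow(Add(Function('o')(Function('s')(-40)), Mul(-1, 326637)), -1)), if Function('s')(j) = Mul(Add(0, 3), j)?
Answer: Rational(136634358, 30693413) ≈ 4.4516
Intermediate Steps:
Function('s')(j) = Mul(3, j)
Function('o')(T) = Add(Rational(-815, 94), Mul(-1, T)) (Function('o')(T) = Add(Mul(1630, Rational(-1, 188)), Mul(-1, T)) = Add(Rational(-815, 94), Mul(-1, T)))
f = -1453557 (f = Add(-1451382, Mul(-1, 2175)) = Add(-1451382, -2175) = -1453557)
Mul(f, Pow(Add(Function('o')(Function('s')(-40)), Mul(-1, 326637)), -1)) = Mul(-1453557, Pow(Add(Add(Rational(-815, 94), Mul(-1, Mul(3, -40))), Mul(-1, 326637)), -1)) = Mul(-1453557, Pow(Add(Add(Rational(-815, 94), Mul(-1, -120)), -326637), -1)) = Mul(-1453557, Pow(Add(Add(Rational(-815, 94), 120), -326637), -1)) = Mul(-1453557, Pow(Add(Rational(10465, 94), -326637), -1)) = Mul(-1453557, Pow(Rational(-30693413, 94), -1)) = Mul(-1453557, Rational(-94, 30693413)) = Rational(136634358, 30693413)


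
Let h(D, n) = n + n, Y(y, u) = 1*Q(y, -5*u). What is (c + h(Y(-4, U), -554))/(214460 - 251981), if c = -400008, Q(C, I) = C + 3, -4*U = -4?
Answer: 401116/37521 ≈ 10.690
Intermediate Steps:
U = 1 (U = -1/4*(-4) = 1)
Q(C, I) = 3 + C
Y(y, u) = 3 + y (Y(y, u) = 1*(3 + y) = 3 + y)
h(D, n) = 2*n
(c + h(Y(-4, U), -554))/(214460 - 251981) = (-400008 + 2*(-554))/(214460 - 251981) = (-400008 - 1108)/(-37521) = -401116*(-1/37521) = 401116/37521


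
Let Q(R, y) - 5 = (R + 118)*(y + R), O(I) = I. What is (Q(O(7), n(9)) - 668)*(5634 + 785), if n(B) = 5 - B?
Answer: -1848672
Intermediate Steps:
Q(R, y) = 5 + (118 + R)*(R + y) (Q(R, y) = 5 + (R + 118)*(y + R) = 5 + (118 + R)*(R + y))
(Q(O(7), n(9)) - 668)*(5634 + 785) = ((5 + 7**2 + 118*7 + 118*(5 - 1*9) + 7*(5 - 1*9)) - 668)*(5634 + 785) = ((5 + 49 + 826 + 118*(5 - 9) + 7*(5 - 9)) - 668)*6419 = ((5 + 49 + 826 + 118*(-4) + 7*(-4)) - 668)*6419 = ((5 + 49 + 826 - 472 - 28) - 668)*6419 = (380 - 668)*6419 = -288*6419 = -1848672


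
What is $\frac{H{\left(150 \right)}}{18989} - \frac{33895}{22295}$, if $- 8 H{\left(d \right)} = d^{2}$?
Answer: $- \frac{282534737}{169343902} \approx -1.6684$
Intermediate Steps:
$H{\left(d \right)} = - \frac{d^{2}}{8}$
$\frac{H{\left(150 \right)}}{18989} - \frac{33895}{22295} = \frac{\left(- \frac{1}{8}\right) 150^{2}}{18989} - \frac{33895}{22295} = \left(- \frac{1}{8}\right) 22500 \cdot \frac{1}{18989} - \frac{6779}{4459} = \left(- \frac{5625}{2}\right) \frac{1}{18989} - \frac{6779}{4459} = - \frac{5625}{37978} - \frac{6779}{4459} = - \frac{282534737}{169343902}$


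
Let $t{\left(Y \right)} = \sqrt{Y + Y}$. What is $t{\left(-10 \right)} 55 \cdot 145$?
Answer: $15950 i \sqrt{5} \approx 35665.0 i$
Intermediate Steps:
$t{\left(Y \right)} = \sqrt{2} \sqrt{Y}$ ($t{\left(Y \right)} = \sqrt{2 Y} = \sqrt{2} \sqrt{Y}$)
$t{\left(-10 \right)} 55 \cdot 145 = \sqrt{2} \sqrt{-10} \cdot 55 \cdot 145 = \sqrt{2} i \sqrt{10} \cdot 55 \cdot 145 = 2 i \sqrt{5} \cdot 55 \cdot 145 = 110 i \sqrt{5} \cdot 145 = 15950 i \sqrt{5}$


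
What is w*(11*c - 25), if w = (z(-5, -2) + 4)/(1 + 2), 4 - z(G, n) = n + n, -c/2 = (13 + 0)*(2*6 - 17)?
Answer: 5620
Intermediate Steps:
c = 130 (c = -2*(13 + 0)*(2*6 - 17) = -26*(12 - 17) = -26*(-5) = -2*(-65) = 130)
z(G, n) = 4 - 2*n (z(G, n) = 4 - (n + n) = 4 - 2*n)
w = 4 (w = ((4 - 2*(-2)) + 4)/(1 + 2) = ((4 + 4) + 4)/3 = (8 + 4)*(⅓) = 12*(⅓) = 4)
w*(11*c - 25) = 4*(11*130 - 25) = 4*(1430 - 25) = 4*1405 = 5620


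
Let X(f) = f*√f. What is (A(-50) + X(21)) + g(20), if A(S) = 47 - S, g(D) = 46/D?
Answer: 993/10 + 21*√21 ≈ 195.53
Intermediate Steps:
X(f) = f^(3/2)
(A(-50) + X(21)) + g(20) = ((47 - 1*(-50)) + 21^(3/2)) + 46/20 = ((47 + 50) + 21*√21) + 46*(1/20) = (97 + 21*√21) + 23/10 = 993/10 + 21*√21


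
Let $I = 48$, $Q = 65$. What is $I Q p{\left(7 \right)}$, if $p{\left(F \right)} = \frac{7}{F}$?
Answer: $3120$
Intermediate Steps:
$I Q p{\left(7 \right)} = 48 \cdot 65 \cdot \frac{7}{7} = 3120 \cdot 7 \cdot \frac{1}{7} = 3120 \cdot 1 = 3120$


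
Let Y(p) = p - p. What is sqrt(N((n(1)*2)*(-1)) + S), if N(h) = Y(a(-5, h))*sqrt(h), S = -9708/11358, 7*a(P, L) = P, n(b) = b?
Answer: I*sqrt(3062874)/1893 ≈ 0.92451*I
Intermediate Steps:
a(P, L) = P/7
S = -1618/1893 (S = -9708*1/11358 = -1618/1893 ≈ -0.85473)
Y(p) = 0
N(h) = 0 (N(h) = 0*sqrt(h) = 0)
sqrt(N((n(1)*2)*(-1)) + S) = sqrt(0 - 1618/1893) = sqrt(-1618/1893) = I*sqrt(3062874)/1893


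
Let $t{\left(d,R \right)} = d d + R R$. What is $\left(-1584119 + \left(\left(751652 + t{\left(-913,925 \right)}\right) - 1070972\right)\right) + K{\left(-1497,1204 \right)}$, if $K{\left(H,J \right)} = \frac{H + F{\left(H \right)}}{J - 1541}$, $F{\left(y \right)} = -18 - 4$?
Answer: $- \frac{72199046}{337} \approx -2.1424 \cdot 10^{5}$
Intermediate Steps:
$F{\left(y \right)} = -22$
$t{\left(d,R \right)} = R^{2} + d^{2}$ ($t{\left(d,R \right)} = d^{2} + R^{2} = R^{2} + d^{2}$)
$K{\left(H,J \right)} = \frac{-22 + H}{-1541 + J}$ ($K{\left(H,J \right)} = \frac{H - 22}{J - 1541} = \frac{-22 + H}{-1541 + J}$)
$\left(-1584119 + \left(\left(751652 + t{\left(-913,925 \right)}\right) - 1070972\right)\right) + K{\left(-1497,1204 \right)} = \left(-1584119 + \left(\left(751652 + \left(925^{2} + \left(-913\right)^{2}\right)\right) - 1070972\right)\right) + \frac{-22 - 1497}{-1541 + 1204} = \left(-1584119 + \left(\left(751652 + \left(855625 + 833569\right)\right) - 1070972\right)\right) + \frac{1}{-337} \left(-1519\right) = \left(-1584119 + \left(\left(751652 + 1689194\right) - 1070972\right)\right) - - \frac{1519}{337} = \left(-1584119 + \left(2440846 - 1070972\right)\right) + \frac{1519}{337} = \left(-1584119 + 1369874\right) + \frac{1519}{337} = -214245 + \frac{1519}{337} = - \frac{72199046}{337}$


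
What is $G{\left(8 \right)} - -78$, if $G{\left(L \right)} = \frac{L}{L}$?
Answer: $79$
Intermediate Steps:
$G{\left(L \right)} = 1$
$G{\left(8 \right)} - -78 = 1 - -78 = 1 + 78 = 79$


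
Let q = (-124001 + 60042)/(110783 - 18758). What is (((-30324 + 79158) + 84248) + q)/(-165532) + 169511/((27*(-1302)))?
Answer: -167372181679573/29750209731900 ≈ -5.6259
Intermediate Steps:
q = -63959/92025 ≈ -0.69502
(((-30324 + 79158) + 84248) + q)/(-165532) + 169511/((27*(-1302))) = (((-30324 + 79158) + 84248) - 63959/92025)/(-165532) + 169511/((27*(-1302))) = ((48834 + 84248) - 63959/92025)*(-1/165532) + 169511/(-35154) = (133082 - 63959/92025)*(-1/165532) + 169511*(-1/35154) = (12246807091/92025)*(-1/165532) - 169511/35154 = -12246807091/15233082300 - 169511/35154 = -167372181679573/29750209731900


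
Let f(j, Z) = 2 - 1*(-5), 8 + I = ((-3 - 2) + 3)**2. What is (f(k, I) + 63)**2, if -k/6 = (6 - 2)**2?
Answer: 4900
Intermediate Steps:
I = -4 (I = -8 + ((-3 - 2) + 3)**2 = -8 + (-5 + 3)**2 = -8 + (-2)**2 = -8 + 4 = -4)
k = -96 (k = -6*(6 - 2)**2 = -6*4**2 = -6*16 = -96)
f(j, Z) = 7 (f(j, Z) = 2 + 5 = 7)
(f(k, I) + 63)**2 = (7 + 63)**2 = 70**2 = 4900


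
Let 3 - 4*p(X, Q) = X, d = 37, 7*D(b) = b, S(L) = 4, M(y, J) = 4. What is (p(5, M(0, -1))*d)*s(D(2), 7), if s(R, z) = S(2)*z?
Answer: -518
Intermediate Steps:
D(b) = b/7
p(X, Q) = 3/4 - X/4
s(R, z) = 4*z
(p(5, M(0, -1))*d)*s(D(2), 7) = ((3/4 - 1/4*5)*37)*(4*7) = ((3/4 - 5/4)*37)*28 = -1/2*37*28 = -37/2*28 = -518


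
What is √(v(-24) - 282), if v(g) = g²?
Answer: 7*√6 ≈ 17.146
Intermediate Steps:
√(v(-24) - 282) = √((-24)² - 282) = √(576 - 282) = √294 = 7*√6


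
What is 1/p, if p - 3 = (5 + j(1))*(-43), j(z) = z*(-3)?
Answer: -1/83 ≈ -0.012048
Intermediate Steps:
j(z) = -3*z
p = -83 (p = 3 + (5 - 3*1)*(-43) = 3 + (5 - 3)*(-43) = 3 + 2*(-43) = 3 - 86 = -83)
1/p = 1/(-83) = -1/83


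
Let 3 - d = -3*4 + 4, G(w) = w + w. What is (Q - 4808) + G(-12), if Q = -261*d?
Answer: -7703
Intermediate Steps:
G(w) = 2*w
d = 11 (d = 3 - (-3*4 + 4) = 3 - (-12 + 4) = 3 - 1*(-8) = 3 + 8 = 11)
Q = -2871 (Q = -261*11 = -2871)
(Q - 4808) + G(-12) = (-2871 - 4808) + 2*(-12) = -7679 - 24 = -7703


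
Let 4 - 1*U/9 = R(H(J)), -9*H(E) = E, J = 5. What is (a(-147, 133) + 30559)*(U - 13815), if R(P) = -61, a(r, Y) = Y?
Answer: -406055160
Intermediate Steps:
H(E) = -E/9
U = 585 (U = 36 - 9*(-61) = 36 + 549 = 585)
(a(-147, 133) + 30559)*(U - 13815) = (133 + 30559)*(585 - 13815) = 30692*(-13230) = -406055160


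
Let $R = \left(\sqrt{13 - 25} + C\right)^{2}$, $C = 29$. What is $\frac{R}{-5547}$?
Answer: $- \frac{829}{5547} - \frac{116 i \sqrt{3}}{5547} \approx -0.14945 - 0.036221 i$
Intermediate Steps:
$R = \left(29 + 2 i \sqrt{3}\right)^{2}$ ($R = \left(\sqrt{13 - 25} + 29\right)^{2} = \left(\sqrt{-12} + 29\right)^{2} = \left(2 i \sqrt{3} + 29\right)^{2} = \left(29 + 2 i \sqrt{3}\right)^{2} \approx 829.0 + 200.92 i$)
$\frac{R}{-5547} = \frac{829 + 116 i \sqrt{3}}{-5547} = \left(829 + 116 i \sqrt{3}\right) \left(- \frac{1}{5547}\right) = - \frac{829}{5547} - \frac{116 i \sqrt{3}}{5547}$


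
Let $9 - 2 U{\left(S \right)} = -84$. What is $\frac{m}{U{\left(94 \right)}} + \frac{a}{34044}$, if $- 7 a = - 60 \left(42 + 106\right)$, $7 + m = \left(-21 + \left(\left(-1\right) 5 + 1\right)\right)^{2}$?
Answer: $\frac{8204848}{615629} \approx 13.328$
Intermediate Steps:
$U{\left(S \right)} = \frac{93}{2}$ ($U{\left(S \right)} = \frac{9}{2} - -42 = \frac{9}{2} + 42 = \frac{93}{2}$)
$m = 618$ ($m = -7 + \left(-21 + \left(\left(-1\right) 5 + 1\right)\right)^{2} = -7 + \left(-21 + \left(-5 + 1\right)\right)^{2} = -7 + \left(-21 - 4\right)^{2} = -7 + \left(-25\right)^{2} = -7 + 625 = 618$)
$a = \frac{8880}{7}$ ($a = - \frac{\left(-60\right) \left(42 + 106\right)}{7} = - \frac{\left(-60\right) 148}{7} = \left(- \frac{1}{7}\right) \left(-8880\right) = \frac{8880}{7} \approx 1268.6$)
$\frac{m}{U{\left(94 \right)}} + \frac{a}{34044} = \frac{618}{\frac{93}{2}} + \frac{8880}{7 \cdot 34044} = 618 \cdot \frac{2}{93} + \frac{8880}{7} \cdot \frac{1}{34044} = \frac{412}{31} + \frac{740}{19859} = \frac{8204848}{615629}$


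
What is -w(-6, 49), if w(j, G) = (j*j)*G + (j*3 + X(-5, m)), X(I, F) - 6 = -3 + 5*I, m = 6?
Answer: -1724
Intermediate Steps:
X(I, F) = 3 + 5*I (X(I, F) = 6 + (-3 + 5*I) = 3 + 5*I)
w(j, G) = -22 + 3*j + G*j² (w(j, G) = (j*j)*G + (j*3 + (3 + 5*(-5))) = j²*G + (3*j + (3 - 25)) = G*j² + (3*j - 22) = G*j² + (-22 + 3*j) = -22 + 3*j + G*j²)
-w(-6, 49) = -(-22 + 3*(-6) + 49*(-6)²) = -(-22 - 18 + 49*36) = -(-22 - 18 + 1764) = -1*1724 = -1724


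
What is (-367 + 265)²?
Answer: 10404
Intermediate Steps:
(-367 + 265)² = (-102)² = 10404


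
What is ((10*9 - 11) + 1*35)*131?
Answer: 14934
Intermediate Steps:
((10*9 - 11) + 1*35)*131 = ((90 - 11) + 35)*131 = (79 + 35)*131 = 114*131 = 14934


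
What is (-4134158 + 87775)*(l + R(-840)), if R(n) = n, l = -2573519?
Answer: 10416842493497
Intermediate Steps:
(-4134158 + 87775)*(l + R(-840)) = (-4134158 + 87775)*(-2573519 - 840) = -4046383*(-2574359) = 10416842493497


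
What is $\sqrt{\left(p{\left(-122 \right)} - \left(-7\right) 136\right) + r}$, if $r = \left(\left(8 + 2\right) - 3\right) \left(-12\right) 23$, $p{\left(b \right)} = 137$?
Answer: $i \sqrt{843} \approx 29.034 i$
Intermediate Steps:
$r = -1932$ ($r = \left(10 - 3\right) \left(-12\right) 23 = 7 \left(-12\right) 23 = \left(-84\right) 23 = -1932$)
$\sqrt{\left(p{\left(-122 \right)} - \left(-7\right) 136\right) + r} = \sqrt{\left(137 - \left(-7\right) 136\right) - 1932} = \sqrt{\left(137 - -952\right) - 1932} = \sqrt{\left(137 + 952\right) - 1932} = \sqrt{1089 - 1932} = \sqrt{-843} = i \sqrt{843}$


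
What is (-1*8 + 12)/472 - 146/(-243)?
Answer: 17471/28674 ≈ 0.60930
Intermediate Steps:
(-1*8 + 12)/472 - 146/(-243) = (-8 + 12)*(1/472) - 146*(-1/243) = 4*(1/472) + 146/243 = 1/118 + 146/243 = 17471/28674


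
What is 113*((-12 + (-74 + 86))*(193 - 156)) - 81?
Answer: -81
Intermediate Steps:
113*((-12 + (-74 + 86))*(193 - 156)) - 81 = 113*((-12 + 12)*37) - 81 = 113*(0*37) - 81 = 113*0 - 81 = 0 - 81 = -81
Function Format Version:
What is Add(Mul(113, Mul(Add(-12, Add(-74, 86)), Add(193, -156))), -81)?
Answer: -81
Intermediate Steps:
Add(Mul(113, Mul(Add(-12, Add(-74, 86)), Add(193, -156))), -81) = Add(Mul(113, Mul(Add(-12, 12), 37)), -81) = Add(Mul(113, Mul(0, 37)), -81) = Add(Mul(113, 0), -81) = Add(0, -81) = -81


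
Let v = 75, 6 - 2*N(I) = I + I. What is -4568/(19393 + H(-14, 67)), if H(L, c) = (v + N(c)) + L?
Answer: -2284/9695 ≈ -0.23559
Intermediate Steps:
N(I) = 3 - I (N(I) = 3 - (I + I)/2 = 3 - I)
H(L, c) = 78 + L - c (H(L, c) = (75 + (3 - c)) + L = (78 - c) + L = 78 + L - c)
-4568/(19393 + H(-14, 67)) = -4568/(19393 + (78 - 14 - 1*67)) = -4568/(19393 + (78 - 14 - 67)) = -4568/(19393 - 3) = -4568/19390 = -4568*1/19390 = -2284/9695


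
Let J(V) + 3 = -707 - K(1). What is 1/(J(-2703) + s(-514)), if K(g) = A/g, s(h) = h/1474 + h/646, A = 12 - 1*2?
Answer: -238051/171669140 ≈ -0.0013867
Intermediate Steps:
A = 10 (A = 12 - 2 = 10)
s(h) = 530*h/238051 (s(h) = h*(1/1474) + h*(1/646) = h/1474 + h/646 = 530*h/238051)
K(g) = 10/g
J(V) = -720 (J(V) = -3 + (-707 - 10/1) = -3 + (-707 - 10) = -3 - 717 = -720)
1/(J(-2703) + s(-514)) = 1/(-720 + (530/238051)*(-514)) = 1/(-720 - 272420/238051) = 1/(-171669140/238051) = -238051/171669140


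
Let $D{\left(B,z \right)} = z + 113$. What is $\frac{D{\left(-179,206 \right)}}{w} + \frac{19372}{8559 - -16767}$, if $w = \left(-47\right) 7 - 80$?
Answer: $- \frac{77923}{5179167} \approx -0.015045$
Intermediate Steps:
$w = -409$ ($w = -329 - 80 = -409$)
$D{\left(B,z \right)} = 113 + z$
$\frac{D{\left(-179,206 \right)}}{w} + \frac{19372}{8559 - -16767} = \frac{113 + 206}{-409} + \frac{19372}{8559 - -16767} = 319 \left(- \frac{1}{409}\right) + \frac{19372}{8559 + 16767} = - \frac{319}{409} + \frac{19372}{25326} = - \frac{319}{409} + 19372 \cdot \frac{1}{25326} = - \frac{319}{409} + \frac{9686}{12663} = - \frac{77923}{5179167}$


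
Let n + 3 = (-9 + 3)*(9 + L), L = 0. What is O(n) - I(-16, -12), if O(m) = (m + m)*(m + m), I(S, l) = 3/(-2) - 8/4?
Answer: 25999/2 ≈ 13000.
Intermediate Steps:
I(S, l) = -7/2 (I(S, l) = 3*(-½) - 8*¼ = -3/2 - 2 = -7/2)
n = -57 (n = -3 + (-9 + 3)*(9 + 0) = -3 - 6*9 = -3 - 54 = -57)
O(m) = 4*m² (O(m) = (2*m)*(2*m) = 4*m²)
O(n) - I(-16, -12) = 4*(-57)² - 1*(-7/2) = 4*3249 + 7/2 = 12996 + 7/2 = 25999/2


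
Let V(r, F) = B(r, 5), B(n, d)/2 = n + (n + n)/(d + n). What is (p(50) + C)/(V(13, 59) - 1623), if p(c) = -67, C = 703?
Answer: -5724/14347 ≈ -0.39897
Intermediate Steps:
B(n, d) = 2*n + 4*n/(d + n) (B(n, d) = 2*(n + (n + n)/(d + n)) = 2*(n + (2*n)/(d + n)) = 2*(n + 2*n/(d + n)) = 2*n + 4*n/(d + n))
V(r, F) = 2*r*(7 + r)/(5 + r) (V(r, F) = 2*r*(2 + 5 + r)/(5 + r) = 2*r*(7 + r)/(5 + r))
(p(50) + C)/(V(13, 59) - 1623) = (-67 + 703)/(2*13*(7 + 13)/(5 + 13) - 1623) = 636/(2*13*20/18 - 1623) = 636/(2*13*(1/18)*20 - 1623) = 636/(260/9 - 1623) = 636/(-14347/9) = 636*(-9/14347) = -5724/14347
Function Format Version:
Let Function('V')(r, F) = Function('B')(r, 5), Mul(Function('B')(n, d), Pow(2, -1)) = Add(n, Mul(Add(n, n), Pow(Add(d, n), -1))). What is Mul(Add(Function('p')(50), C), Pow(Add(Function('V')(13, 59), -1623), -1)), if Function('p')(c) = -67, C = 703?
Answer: Rational(-5724, 14347) ≈ -0.39897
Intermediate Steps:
Function('B')(n, d) = Add(Mul(2, n), Mul(4, n, Pow(Add(d, n), -1))) (Function('B')(n, d) = Mul(2, Add(n, Mul(Add(n, n), Pow(Add(d, n), -1)))) = Mul(2, Add(n, Mul(Mul(2, n), Pow(Add(d, n), -1)))) = Mul(2, Add(n, Mul(2, n, Pow(Add(d, n), -1)))) = Add(Mul(2, n), Mul(4, n, Pow(Add(d, n), -1))))
Function('V')(r, F) = Mul(2, r, Pow(Add(5, r), -1), Add(7, r)) (Function('V')(r, F) = Mul(2, r, Pow(Add(5, r), -1), Add(2, 5, r)) = Mul(2, r, Pow(Add(5, r), -1), Add(7, r)))
Mul(Add(Function('p')(50), C), Pow(Add(Function('V')(13, 59), -1623), -1)) = Mul(Add(-67, 703), Pow(Add(Mul(2, 13, Pow(Add(5, 13), -1), Add(7, 13)), -1623), -1)) = Mul(636, Pow(Add(Mul(2, 13, Pow(18, -1), 20), -1623), -1)) = Mul(636, Pow(Add(Mul(2, 13, Rational(1, 18), 20), -1623), -1)) = Mul(636, Pow(Add(Rational(260, 9), -1623), -1)) = Mul(636, Pow(Rational(-14347, 9), -1)) = Mul(636, Rational(-9, 14347)) = Rational(-5724, 14347)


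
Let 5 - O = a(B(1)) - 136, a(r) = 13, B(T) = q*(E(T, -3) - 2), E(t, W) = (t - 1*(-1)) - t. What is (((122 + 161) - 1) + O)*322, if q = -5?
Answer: 132020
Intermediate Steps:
E(t, W) = 1 (E(t, W) = (t + 1) - t = (1 + t) - t = 1)
B(T) = 5 (B(T) = -5*(1 - 2) = -5*(-1) = 5)
O = 128 (O = 5 - (13 - 136) = 5 - 1*(-123) = 5 + 123 = 128)
(((122 + 161) - 1) + O)*322 = (((122 + 161) - 1) + 128)*322 = ((283 - 1) + 128)*322 = (282 + 128)*322 = 410*322 = 132020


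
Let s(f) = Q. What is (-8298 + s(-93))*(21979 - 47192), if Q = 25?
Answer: 208587149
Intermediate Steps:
s(f) = 25
(-8298 + s(-93))*(21979 - 47192) = (-8298 + 25)*(21979 - 47192) = -8273*(-25213) = 208587149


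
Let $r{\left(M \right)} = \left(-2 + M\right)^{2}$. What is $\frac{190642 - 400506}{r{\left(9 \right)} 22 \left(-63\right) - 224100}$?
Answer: $\frac{104932}{146007} \approx 0.71868$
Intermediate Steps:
$\frac{190642 - 400506}{r{\left(9 \right)} 22 \left(-63\right) - 224100} = \frac{190642 - 400506}{\left(-2 + 9\right)^{2} \cdot 22 \left(-63\right) - 224100} = - \frac{209864}{7^{2} \cdot 22 \left(-63\right) - 224100} = - \frac{209864}{49 \cdot 22 \left(-63\right) - 224100} = - \frac{209864}{1078 \left(-63\right) - 224100} = - \frac{209864}{-67914 - 224100} = - \frac{209864}{-292014} = \left(-209864\right) \left(- \frac{1}{292014}\right) = \frac{104932}{146007}$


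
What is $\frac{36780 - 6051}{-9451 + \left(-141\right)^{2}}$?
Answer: $\frac{30729}{10430} \approx 2.9462$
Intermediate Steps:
$\frac{36780 - 6051}{-9451 + \left(-141\right)^{2}} = \frac{30729}{-9451 + 19881} = \frac{30729}{10430}$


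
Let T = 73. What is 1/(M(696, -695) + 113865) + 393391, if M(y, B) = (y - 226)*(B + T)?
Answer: 70210458724/178475 ≈ 3.9339e+5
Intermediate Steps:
M(y, B) = (-226 + y)*(73 + B) (M(y, B) = (y - 226)*(B + 73) = (-226 + y)*(73 + B))
1/(M(696, -695) + 113865) + 393391 = 1/((-16498 - 226*(-695) + 73*696 - 695*696) + 113865) + 393391 = 1/((-16498 + 157070 + 50808 - 483720) + 113865) + 393391 = 1/(-292340 + 113865) + 393391 = 1/(-178475) + 393391 = -1/178475 + 393391 = 70210458724/178475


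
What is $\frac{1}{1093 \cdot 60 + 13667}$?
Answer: $\frac{1}{79247} \approx 1.2619 \cdot 10^{-5}$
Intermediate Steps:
$\frac{1}{1093 \cdot 60 + 13667} = \frac{1}{65580 + 13667} = \frac{1}{79247}$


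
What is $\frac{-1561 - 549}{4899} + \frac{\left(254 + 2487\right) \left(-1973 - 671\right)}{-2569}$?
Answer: $\frac{35498631806}{12585531} \approx 2820.6$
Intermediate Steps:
$\frac{-1561 - 549}{4899} + \frac{\left(254 + 2487\right) \left(-1973 - 671\right)}{-2569} = \left(-1561 - 549\right) \frac{1}{4899} + 2741 \left(-2644\right) \left(- \frac{1}{2569}\right) = \left(-2110\right) \frac{1}{4899} - - \frac{7247204}{2569} = - \frac{2110}{4899} + \frac{7247204}{2569} = \frac{35498631806}{12585531}$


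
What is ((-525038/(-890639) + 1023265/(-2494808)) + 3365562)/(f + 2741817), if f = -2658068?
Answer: 7478189309785065713/186088042095327688 ≈ 40.186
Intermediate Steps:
((-525038/(-890639) + 1023265/(-2494808)) + 3365562)/(f + 2741817) = ((-525038/(-890639) + 1023265/(-2494808)) + 3365562)/(-2658068 + 2741817) = ((-525038*(-1/890639) + 1023265*(-1/2494808)) + 3365562)/83749 = ((525038/890639 - 1023265/2494808) + 3365562)*(1/83749) = (398509286369/2221973302312 + 3365562)*(1/83749) = (7478189309785065713/2221973302312)*(1/83749) = 7478189309785065713/186088042095327688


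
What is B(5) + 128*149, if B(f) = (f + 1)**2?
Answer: 19108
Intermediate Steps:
B(f) = (1 + f)**2
B(5) + 128*149 = (1 + 5)**2 + 128*149 = 6**2 + 19072 = 36 + 19072 = 19108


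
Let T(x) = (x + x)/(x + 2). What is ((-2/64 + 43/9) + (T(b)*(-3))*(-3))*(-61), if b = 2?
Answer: -241499/288 ≈ -838.54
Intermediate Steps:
T(x) = 2*x/(2 + x) (T(x) = (2*x)/(2 + x) = 2*x/(2 + x))
((-2/64 + 43/9) + (T(b)*(-3))*(-3))*(-61) = ((-2/64 + 43/9) + ((2*2/(2 + 2))*(-3))*(-3))*(-61) = ((-2*1/64 + 43*(⅑)) + ((2*2/4)*(-3))*(-3))*(-61) = ((-1/32 + 43/9) + ((2*2*(¼))*(-3))*(-3))*(-61) = (1367/288 + (1*(-3))*(-3))*(-61) = (1367/288 - 3*(-3))*(-61) = (1367/288 + 9)*(-61) = (3959/288)*(-61) = -241499/288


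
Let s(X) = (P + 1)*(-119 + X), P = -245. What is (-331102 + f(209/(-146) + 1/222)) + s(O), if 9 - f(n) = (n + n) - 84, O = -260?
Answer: -1932809773/8103 ≈ -2.3853e+5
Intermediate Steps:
f(n) = 93 - 2*n (f(n) = 9 - ((n + n) - 84) = 9 - (2*n - 84) = 9 - (-84 + 2*n) = 9 + (84 - 2*n) = 93 - 2*n)
s(X) = 29036 - 244*X (s(X) = (-245 + 1)*(-119 + X) = -244*(-119 + X) = 29036 - 244*X)
(-331102 + f(209/(-146) + 1/222)) + s(O) = (-331102 + (93 - 2*(209/(-146) + 1/222))) + (29036 - 244*(-260)) = (-331102 + (93 - 2*(209*(-1/146) + 1*(1/222)))) + (29036 + 63440) = (-331102 + (93 - 2*(-209/146 + 1/222))) + 92476 = (-331102 + (93 - 2*(-11563/8103))) + 92476 = (-331102 + (93 + 23126/8103)) + 92476 = (-331102 + 776705/8103) + 92476 = -2682142801/8103 + 92476 = -1932809773/8103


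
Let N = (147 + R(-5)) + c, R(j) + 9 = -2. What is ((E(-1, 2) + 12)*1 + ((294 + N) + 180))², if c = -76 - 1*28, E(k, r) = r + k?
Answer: 269361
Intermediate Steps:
E(k, r) = k + r
R(j) = -11 (R(j) = -9 - 2 = -11)
c = -104 (c = -76 - 28 = -104)
N = 32 (N = (147 - 11) - 104 = 136 - 104 = 32)
((E(-1, 2) + 12)*1 + ((294 + N) + 180))² = (((-1 + 2) + 12)*1 + ((294 + 32) + 180))² = ((1 + 12)*1 + (326 + 180))² = (13*1 + 506)² = (13 + 506)² = 519² = 269361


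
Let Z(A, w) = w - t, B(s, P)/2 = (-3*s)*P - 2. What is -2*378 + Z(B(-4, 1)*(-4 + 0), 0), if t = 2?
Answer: -758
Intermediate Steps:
B(s, P) = -4 - 6*P*s (B(s, P) = 2*((-3*s)*P - 2) = 2*(-3*P*s - 2) = 2*(-2 - 3*P*s) = -4 - 6*P*s)
Z(A, w) = -2 + w (Z(A, w) = w - 1*2 = w - 2 = -2 + w)
-2*378 + Z(B(-4, 1)*(-4 + 0), 0) = -2*378 + (-2 + 0) = -756 - 2 = -758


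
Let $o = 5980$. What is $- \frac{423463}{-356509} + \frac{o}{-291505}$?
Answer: $\frac{24261931599}{20784831209} \approx 1.1673$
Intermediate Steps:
$- \frac{423463}{-356509} + \frac{o}{-291505} = - \frac{423463}{-356509} + \frac{5980}{-291505} = \left(-423463\right) \left(- \frac{1}{356509}\right) + 5980 \left(- \frac{1}{291505}\right) = \frac{423463}{356509} - \frac{1196}{58301} = \frac{24261931599}{20784831209}$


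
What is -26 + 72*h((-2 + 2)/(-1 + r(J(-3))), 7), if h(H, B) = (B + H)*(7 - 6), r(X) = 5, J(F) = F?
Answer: 478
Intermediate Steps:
h(H, B) = B + H (h(H, B) = (B + H)*1 = B + H)
-26 + 72*h((-2 + 2)/(-1 + r(J(-3))), 7) = -26 + 72*(7 + (-2 + 2)/(-1 + 5)) = -26 + 72*(7 + 0/4) = -26 + 72*(7 + 0*(1/4)) = -26 + 72*(7 + 0) = -26 + 72*7 = -26 + 504 = 478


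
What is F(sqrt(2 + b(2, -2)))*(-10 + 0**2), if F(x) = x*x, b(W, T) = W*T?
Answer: 20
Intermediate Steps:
b(W, T) = T*W
F(x) = x**2
F(sqrt(2 + b(2, -2)))*(-10 + 0**2) = (sqrt(2 - 2*2))**2*(-10 + 0**2) = (sqrt(2 - 4))**2*(-10 + 0) = (sqrt(-2))**2*(-10) = (I*sqrt(2))**2*(-10) = -2*(-10) = 20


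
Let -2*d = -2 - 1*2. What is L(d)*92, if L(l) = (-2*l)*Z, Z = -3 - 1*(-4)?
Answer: -368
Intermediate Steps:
Z = 1 (Z = -3 + 4 = 1)
d = 2 (d = -(-2 - 1*2)/2 = -(-2 - 2)/2 = -½*(-4) = 2)
L(l) = -2*l (L(l) = -2*l*1 = -2*l)
L(d)*92 = -2*2*92 = -4*92 = -368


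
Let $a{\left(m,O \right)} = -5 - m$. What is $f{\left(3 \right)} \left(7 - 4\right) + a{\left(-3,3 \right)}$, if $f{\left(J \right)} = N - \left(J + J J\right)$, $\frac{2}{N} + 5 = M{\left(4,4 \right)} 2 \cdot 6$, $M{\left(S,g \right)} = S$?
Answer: $- \frac{1628}{43} \approx -37.86$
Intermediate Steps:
$N = \frac{2}{43}$ ($N = \frac{2}{-5 + 4 \cdot 2 \cdot 6} = \frac{2}{-5 + 8 \cdot 6} = \frac{2}{-5 + 48} = \frac{2}{43} \approx 0.046512$)
$f{\left(J \right)} = \frac{2}{43} - J - J^{2}$ ($f{\left(J \right)} = \frac{2}{43} - \left(J + J J\right) = \frac{2}{43} - \left(J + J^{2}\right) = \frac{2}{43} - J - J^{2}$)
$f{\left(3 \right)} \left(7 - 4\right) + a{\left(-3,3 \right)} = \left(\frac{2}{43} - 3 - 3^{2}\right) \left(7 - 4\right) - 2 = \left(\frac{2}{43} - 3 - 9\right) 3 + \left(-5 + 3\right) = \left(\frac{2}{43} - 3 - 9\right) 3 - 2 = \left(- \frac{514}{43}\right) 3 - 2 = - \frac{1542}{43} - 2 = - \frac{1628}{43}$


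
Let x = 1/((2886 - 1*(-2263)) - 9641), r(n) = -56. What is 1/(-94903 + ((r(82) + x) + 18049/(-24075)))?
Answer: -108144900/10269412659283 ≈ -1.0531e-5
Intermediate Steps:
x = -1/4492 (x = 1/((2886 + 2263) - 9641) = 1/(5149 - 9641) = 1/(-4492) = -1/4492 ≈ -0.00022262)
1/(-94903 + ((r(82) + x) + 18049/(-24075))) = 1/(-94903 + ((-56 - 1/4492) + 18049/(-24075))) = 1/(-94903 + (-251553/4492 + 18049*(-1/24075))) = 1/(-94903 + (-251553/4492 - 18049/24075)) = 1/(-94903 - 6137214583/108144900) = 1/(-10269412659283/108144900) = -108144900/10269412659283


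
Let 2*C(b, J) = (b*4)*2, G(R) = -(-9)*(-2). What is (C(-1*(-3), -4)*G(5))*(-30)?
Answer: 6480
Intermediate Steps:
G(R) = -18 (G(R) = -3*6 = -18)
C(b, J) = 4*b (C(b, J) = ((b*4)*2)/2 = ((4*b)*2)/2 = (8*b)/2 = 4*b)
(C(-1*(-3), -4)*G(5))*(-30) = ((4*(-1*(-3)))*(-18))*(-30) = ((4*3)*(-18))*(-30) = (12*(-18))*(-30) = -216*(-30) = 6480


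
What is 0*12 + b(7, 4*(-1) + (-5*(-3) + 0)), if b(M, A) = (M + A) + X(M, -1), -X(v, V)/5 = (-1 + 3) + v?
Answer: -27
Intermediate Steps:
X(v, V) = -10 - 5*v (X(v, V) = -5*((-1 + 3) + v) = -5*(2 + v) = -10 - 5*v)
b(M, A) = -10 + A - 4*M (b(M, A) = (M + A) + (-10 - 5*M) = (A + M) + (-10 - 5*M) = -10 + A - 4*M)
0*12 + b(7, 4*(-1) + (-5*(-3) + 0)) = 0*12 + (-10 + (4*(-1) + (-5*(-3) + 0)) - 4*7) = 0 + (-10 + (-4 + (15 + 0)) - 28) = 0 + (-10 + (-4 + 15) - 28) = 0 + (-10 + 11 - 28) = 0 - 27 = -27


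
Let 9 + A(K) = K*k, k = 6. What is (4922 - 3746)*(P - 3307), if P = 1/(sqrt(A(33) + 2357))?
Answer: -3889032 + 588*sqrt(2546)/1273 ≈ -3.8890e+6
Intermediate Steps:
A(K) = -9 + 6*K (A(K) = -9 + K*6 = -9 + 6*K)
P = sqrt(2546)/2546 (P = 1/(sqrt((-9 + 6*33) + 2357)) = 1/(sqrt((-9 + 198) + 2357)) = 1/(sqrt(189 + 2357)) = 1/(sqrt(2546)) = sqrt(2546)/2546 ≈ 0.019819)
(4922 - 3746)*(P - 3307) = (4922 - 3746)*(sqrt(2546)/2546 - 3307) = 1176*(-3307 + sqrt(2546)/2546) = -3889032 + 588*sqrt(2546)/1273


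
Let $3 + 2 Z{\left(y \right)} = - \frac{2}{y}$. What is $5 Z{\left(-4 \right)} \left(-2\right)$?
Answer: $\frac{25}{2} \approx 12.5$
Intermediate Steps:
$Z{\left(y \right)} = - \frac{3}{2} - \frac{1}{y}$ ($Z{\left(y \right)} = - \frac{3}{2} + \frac{\left(-2\right) \frac{1}{y}}{2} = - \frac{3}{2} - \frac{1}{y}$)
$5 Z{\left(-4 \right)} \left(-2\right) = 5 \left(- \frac{3}{2} - \frac{1}{-4}\right) \left(-2\right) = 5 \left(- \frac{3}{2} - - \frac{1}{4}\right) \left(-2\right) = 5 \left(- \frac{3}{2} + \frac{1}{4}\right) \left(-2\right) = 5 \left(- \frac{5}{4}\right) \left(-2\right) = \left(- \frac{25}{4}\right) \left(-2\right) = \frac{25}{2}$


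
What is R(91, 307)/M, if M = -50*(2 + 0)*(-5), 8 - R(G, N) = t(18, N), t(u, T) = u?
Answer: -1/50 ≈ -0.020000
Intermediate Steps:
R(G, N) = -10 (R(G, N) = 8 - 1*18 = 8 - 18 = -10)
M = 500 (M = -50*2*(-5) = -10*10*(-5) = -100*(-5) = 500)
R(91, 307)/M = -10/500 = -10*1/500 = -1/50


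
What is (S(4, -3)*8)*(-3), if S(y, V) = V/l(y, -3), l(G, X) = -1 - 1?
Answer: -36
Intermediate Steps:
l(G, X) = -2
S(y, V) = -V/2 (S(y, V) = V/(-2) = V*(-1/2) = -V/2)
(S(4, -3)*8)*(-3) = (-1/2*(-3)*8)*(-3) = ((3/2)*8)*(-3) = 12*(-3) = -36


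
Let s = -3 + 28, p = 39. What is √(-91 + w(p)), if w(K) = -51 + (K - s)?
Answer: 8*I*√2 ≈ 11.314*I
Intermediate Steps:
s = 25
w(K) = -76 + K (w(K) = -51 + (K - 1*25) = -51 + (K - 25) = -51 + (-25 + K) = -76 + K)
√(-91 + w(p)) = √(-91 + (-76 + 39)) = √(-91 - 37) = √(-128) = 8*I*√2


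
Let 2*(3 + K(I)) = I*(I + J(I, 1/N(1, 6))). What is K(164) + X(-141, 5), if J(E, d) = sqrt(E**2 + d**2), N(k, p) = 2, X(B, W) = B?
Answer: 13304 + 41*sqrt(107585) ≈ 26752.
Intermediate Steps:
K(I) = -3 + I*(I + sqrt(1/4 + I**2))/2 (K(I) = -3 + (I*(I + sqrt(I**2 + (1/2)**2)))/2 = -3 + (I*(I + sqrt(I**2 + 1/4)))/2 = -3 + (I*(I + sqrt(1/4 + I**2)))/2 = -3 + I*(I + sqrt(1/4 + I**2))/2)
K(164) + X(-141, 5) = (-3 + (1/2)*164**2 + (1/4)*164*sqrt(1 + 4*164**2)) - 141 = (-3 + (1/2)*26896 + (1/4)*164*sqrt(1 + 4*26896)) - 141 = (-3 + 13448 + (1/4)*164*sqrt(1 + 107584)) - 141 = (-3 + 13448 + (1/4)*164*sqrt(107585)) - 141 = (-3 + 13448 + 41*sqrt(107585)) - 141 = (13445 + 41*sqrt(107585)) - 141 = 13304 + 41*sqrt(107585)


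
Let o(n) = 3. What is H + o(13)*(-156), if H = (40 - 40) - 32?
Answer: -500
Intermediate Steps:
H = -32 (H = 0 - 32 = -32)
H + o(13)*(-156) = -32 + 3*(-156) = -32 - 468 = -500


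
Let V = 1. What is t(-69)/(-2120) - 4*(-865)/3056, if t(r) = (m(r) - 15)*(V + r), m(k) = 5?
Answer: 32857/40492 ≈ 0.81144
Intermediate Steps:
t(r) = -10 - 10*r (t(r) = (5 - 15)*(1 + r) = -10*(1 + r) = -10 - 10*r)
t(-69)/(-2120) - 4*(-865)/3056 = (-10 - 10*(-69))/(-2120) - 4*(-865)/3056 = (-10 + 690)*(-1/2120) + 3460*(1/3056) = 680*(-1/2120) + 865/764 = -17/53 + 865/764 = 32857/40492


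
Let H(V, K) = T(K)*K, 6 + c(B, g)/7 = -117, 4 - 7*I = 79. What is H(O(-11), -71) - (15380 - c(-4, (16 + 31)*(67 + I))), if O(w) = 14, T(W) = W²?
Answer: -374152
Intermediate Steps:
I = -75/7 (I = 4/7 - ⅐*79 = 4/7 - 79/7 = -75/7 ≈ -10.714)
c(B, g) = -861 (c(B, g) = -42 + 7*(-117) = -42 - 819 = -861)
H(V, K) = K³ (H(V, K) = K²*K = K³)
H(O(-11), -71) - (15380 - c(-4, (16 + 31)*(67 + I))) = (-71)³ - (15380 - 1*(-861)) = -357911 - (15380 + 861) = -357911 - 1*16241 = -357911 - 16241 = -374152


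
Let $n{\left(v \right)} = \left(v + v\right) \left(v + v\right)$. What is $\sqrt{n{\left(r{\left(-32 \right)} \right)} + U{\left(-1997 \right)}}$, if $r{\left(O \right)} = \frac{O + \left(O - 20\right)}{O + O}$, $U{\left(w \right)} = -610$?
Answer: $\frac{11 i \sqrt{319}}{8} \approx 24.558 i$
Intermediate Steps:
$r{\left(O \right)} = \frac{-20 + 2 O}{2 O}$ ($r{\left(O \right)} = \frac{O + \left(-20 + O\right)}{2 O} = \left(-20 + 2 O\right) \frac{1}{2 O} = \frac{-20 + 2 O}{2 O}$)
$n{\left(v \right)} = 4 v^{2}$ ($n{\left(v \right)} = 2 v 2 v = 4 v^{2}$)
$\sqrt{n{\left(r{\left(-32 \right)} \right)} + U{\left(-1997 \right)}} = \sqrt{4 \left(\frac{-10 - 32}{-32}\right)^{2} - 610} = \sqrt{4 \left(\left(- \frac{1}{32}\right) \left(-42\right)\right)^{2} - 610} = \sqrt{4 \left(\frac{21}{16}\right)^{2} - 610} = \sqrt{4 \cdot \frac{441}{256} - 610} = \sqrt{\frac{441}{64} - 610} = \sqrt{- \frac{38599}{64}} = \frac{11 i \sqrt{319}}{8}$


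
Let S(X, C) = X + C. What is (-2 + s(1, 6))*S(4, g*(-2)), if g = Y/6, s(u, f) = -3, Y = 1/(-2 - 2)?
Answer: -245/12 ≈ -20.417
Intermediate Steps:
Y = -¼ (Y = 1/(-4) = -¼ ≈ -0.25000)
g = -1/24 (g = -¼/6 = -¼*⅙ = -1/24 ≈ -0.041667)
S(X, C) = C + X
(-2 + s(1, 6))*S(4, g*(-2)) = (-2 - 3)*(-1/24*(-2) + 4) = -5*(1/12 + 4) = -5*49/12 = -245/12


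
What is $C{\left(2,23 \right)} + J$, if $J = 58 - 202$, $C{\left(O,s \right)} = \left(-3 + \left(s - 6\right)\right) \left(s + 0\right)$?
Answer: $178$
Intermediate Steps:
$C{\left(O,s \right)} = s \left(-9 + s\right)$ ($C{\left(O,s \right)} = \left(-3 + \left(s - 6\right)\right) s = \left(-3 + \left(-6 + s\right)\right) s = \left(-9 + s\right) s = s \left(-9 + s\right)$)
$J = -144$ ($J = 58 - 202 = -144$)
$C{\left(2,23 \right)} + J = 23 \left(-9 + 23\right) - 144 = 23 \cdot 14 - 144 = 322 - 144 = 178$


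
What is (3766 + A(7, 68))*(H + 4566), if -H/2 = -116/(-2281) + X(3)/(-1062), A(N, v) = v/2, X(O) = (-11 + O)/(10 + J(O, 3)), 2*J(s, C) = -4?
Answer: 21015003021400/1211211 ≈ 1.7350e+7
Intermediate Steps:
J(s, C) = -2 (J(s, C) = (½)*(-4) = -2)
X(O) = -11/8 + O/8 (X(O) = (-11 + O)/(10 - 2) = (-11 + O)/8 = (-11 + O)*(⅛) = -11/8 + O/8)
A(N, v) = v/2 (A(N, v) = v*(½) = v/2)
H = -125473/1211211 (H = -2*(-116/(-2281) + (-11/8 + (⅛)*3)/(-1062)) = -2*(-116*(-1/2281) + (-11/8 + 3/8)*(-1/1062)) = -2*(116/2281 - 1*(-1/1062)) = -2*(116/2281 + 1/1062) = -2*125473/2422422 = -125473/1211211 ≈ -0.10359)
(3766 + A(7, 68))*(H + 4566) = (3766 + (½)*68)*(-125473/1211211 + 4566) = (3766 + 34)*(5530263953/1211211) = 3800*(5530263953/1211211) = 21015003021400/1211211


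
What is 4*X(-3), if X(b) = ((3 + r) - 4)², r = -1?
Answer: 16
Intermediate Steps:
X(b) = 4 (X(b) = ((3 - 1) - 4)² = (2 - 4)² = (-2)² = 4)
4*X(-3) = 4*4 = 16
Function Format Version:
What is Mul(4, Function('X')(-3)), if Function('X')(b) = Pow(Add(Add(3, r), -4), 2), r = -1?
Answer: 16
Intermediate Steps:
Function('X')(b) = 4 (Function('X')(b) = Pow(Add(Add(3, -1), -4), 2) = Pow(Add(2, -4), 2) = Pow(-2, 2) = 4)
Mul(4, Function('X')(-3)) = Mul(4, 4) = 16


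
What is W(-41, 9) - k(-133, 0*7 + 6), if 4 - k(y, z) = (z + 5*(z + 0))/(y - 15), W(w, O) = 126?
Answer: 4505/37 ≈ 121.76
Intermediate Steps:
k(y, z) = 4 - 6*z/(-15 + y) (k(y, z) = 4 - (z + 5*(z + 0))/(y - 15) = 4 - (z + 5*z)/(-15 + y) = 4 - 6*z/(-15 + y))
W(-41, 9) - k(-133, 0*7 + 6) = 126 - 2*(-30 - 3*(0*7 + 6) + 2*(-133))/(-15 - 133) = 126 - 2*(-30 - 3*(0 + 6) - 266)/(-148) = 126 - 2*(-1)*(-30 - 3*6 - 266)/148 = 126 - 2*(-1)*(-30 - 18 - 266)/148 = 126 - 2*(-1)*(-314)/148 = 126 - 1*157/37 = 126 - 157/37 = 4505/37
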